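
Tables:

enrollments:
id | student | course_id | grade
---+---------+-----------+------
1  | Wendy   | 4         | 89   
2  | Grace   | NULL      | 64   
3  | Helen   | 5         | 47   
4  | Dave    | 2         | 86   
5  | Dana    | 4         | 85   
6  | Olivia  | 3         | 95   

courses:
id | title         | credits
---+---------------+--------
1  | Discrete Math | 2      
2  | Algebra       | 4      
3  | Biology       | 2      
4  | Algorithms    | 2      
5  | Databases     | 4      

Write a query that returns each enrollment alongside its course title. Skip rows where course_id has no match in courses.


INNER JOIN keeps only enrollments rows whose course_id matches an id in courses. Walk through each enrollment:
  - enrollment 1 (Wendy): course_id=4 -> matches Algorithms
  - enrollment 2 (Grace): course_id=NULL, no match -> dropped
  - enrollment 3 (Helen): course_id=5 -> matches Databases
  - enrollment 4 (Dave): course_id=2 -> matches Algebra
  - enrollment 5 (Dana): course_id=4 -> matches Algorithms
  - enrollment 6 (Olivia): course_id=3 -> matches Biology
So 1 of 6 rows is dropped.

SQL:
SELECT a.student, b.title AS course
FROM enrollments a
INNER JOIN courses b ON a.course_id = b.id

Result:
student | course    
--------+-----------
Wendy   | Algorithms
Helen   | Databases 
Dave    | Algebra   
Dana    | Algorithms
Olivia  | Biology   


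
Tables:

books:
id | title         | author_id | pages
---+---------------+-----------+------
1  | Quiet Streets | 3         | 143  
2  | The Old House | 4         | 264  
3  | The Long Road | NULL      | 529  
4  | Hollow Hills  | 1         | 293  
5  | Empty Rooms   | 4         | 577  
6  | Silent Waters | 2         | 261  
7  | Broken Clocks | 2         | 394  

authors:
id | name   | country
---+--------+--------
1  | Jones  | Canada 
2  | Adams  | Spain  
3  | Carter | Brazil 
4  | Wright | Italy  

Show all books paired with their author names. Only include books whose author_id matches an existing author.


INNER JOIN keeps only books rows whose author_id matches an id in authors. Walk through each book:
  - book 1 (Quiet Streets): author_id=3 -> matches Carter
  - book 2 (The Old House): author_id=4 -> matches Wright
  - book 3 (The Long Road): author_id=NULL, no match -> dropped
  - book 4 (Hollow Hills): author_id=1 -> matches Jones
  - book 5 (Empty Rooms): author_id=4 -> matches Wright
  - book 6 (Silent Waters): author_id=2 -> matches Adams
  - book 7 (Broken Clocks): author_id=2 -> matches Adams
So 1 of 7 rows is dropped.

SQL:
SELECT a.title, b.name AS author
FROM books a
INNER JOIN authors b ON a.author_id = b.id

Result:
title         | author
--------------+-------
Quiet Streets | Carter
The Old House | Wright
Hollow Hills  | Jones 
Empty Rooms   | Wright
Silent Waters | Adams 
Broken Clocks | Adams 


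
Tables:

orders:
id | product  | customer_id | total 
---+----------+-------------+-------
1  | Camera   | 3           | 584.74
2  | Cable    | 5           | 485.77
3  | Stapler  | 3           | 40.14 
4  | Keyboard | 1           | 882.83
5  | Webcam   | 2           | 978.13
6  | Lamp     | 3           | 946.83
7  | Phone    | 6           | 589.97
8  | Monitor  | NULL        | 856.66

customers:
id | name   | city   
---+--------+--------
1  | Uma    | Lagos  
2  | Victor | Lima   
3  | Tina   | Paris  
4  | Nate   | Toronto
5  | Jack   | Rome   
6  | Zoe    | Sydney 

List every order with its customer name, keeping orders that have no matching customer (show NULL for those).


LEFT JOIN keeps every row from orders (the left table); where customer_id has no match in customers, the customer columns become NULL. Walk through each order:
  - order 1 (Camera): customer_id=3 -> matches Tina
  - order 2 (Cable): customer_id=5 -> matches Jack
  - order 3 (Stapler): customer_id=3 -> matches Tina
  - order 4 (Keyboard): customer_id=1 -> matches Uma
  - order 5 (Webcam): customer_id=2 -> matches Victor
  - order 6 (Lamp): customer_id=3 -> matches Tina
  - order 7 (Phone): customer_id=6 -> matches Zoe
  - order 8 (Monitor): customer_id=NULL, no match -> kept with NULL
All 8 rows appear; 1 has NULL customer.

SQL:
SELECT a.product, b.name AS customer
FROM orders a
LEFT JOIN customers b ON a.customer_id = b.id

Result:
product  | customer
---------+---------
Camera   | Tina    
Cable    | Jack    
Stapler  | Tina    
Keyboard | Uma     
Webcam   | Victor  
Lamp     | Tina    
Phone    | Zoe     
Monitor  | NULL    


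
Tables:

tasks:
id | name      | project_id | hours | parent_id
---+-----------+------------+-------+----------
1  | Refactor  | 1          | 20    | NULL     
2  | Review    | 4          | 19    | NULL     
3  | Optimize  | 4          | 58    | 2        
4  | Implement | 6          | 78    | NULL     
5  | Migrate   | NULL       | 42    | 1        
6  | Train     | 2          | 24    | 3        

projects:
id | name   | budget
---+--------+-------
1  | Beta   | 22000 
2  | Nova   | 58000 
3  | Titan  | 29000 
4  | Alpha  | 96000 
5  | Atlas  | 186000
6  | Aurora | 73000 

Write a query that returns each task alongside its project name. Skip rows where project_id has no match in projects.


INNER JOIN keeps only tasks rows whose project_id matches an id in projects. Walk through each task:
  - task 1 (Refactor): project_id=1 -> matches Beta
  - task 2 (Review): project_id=4 -> matches Alpha
  - task 3 (Optimize): project_id=4 -> matches Alpha
  - task 4 (Implement): project_id=6 -> matches Aurora
  - task 5 (Migrate): project_id=NULL, no match -> dropped
  - task 6 (Train): project_id=2 -> matches Nova
So 1 of 6 rows is dropped.

SQL:
SELECT a.name, b.name AS project
FROM tasks a
INNER JOIN projects b ON a.project_id = b.id

Result:
name      | project
----------+--------
Refactor  | Beta   
Review    | Alpha  
Optimize  | Alpha  
Implement | Aurora 
Train     | Nova   


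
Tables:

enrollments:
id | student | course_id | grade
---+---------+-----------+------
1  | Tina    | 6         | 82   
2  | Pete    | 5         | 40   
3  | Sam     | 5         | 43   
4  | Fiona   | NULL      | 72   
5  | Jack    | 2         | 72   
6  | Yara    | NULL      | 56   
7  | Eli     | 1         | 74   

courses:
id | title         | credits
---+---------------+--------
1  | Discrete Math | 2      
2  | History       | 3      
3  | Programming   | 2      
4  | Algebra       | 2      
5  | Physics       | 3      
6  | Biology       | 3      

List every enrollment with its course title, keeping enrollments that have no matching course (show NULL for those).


LEFT JOIN keeps every row from enrollments (the left table); where course_id has no match in courses, the course columns become NULL. Walk through each enrollment:
  - enrollment 1 (Tina): course_id=6 -> matches Biology
  - enrollment 2 (Pete): course_id=5 -> matches Physics
  - enrollment 3 (Sam): course_id=5 -> matches Physics
  - enrollment 4 (Fiona): course_id=NULL, no match -> kept with NULL
  - enrollment 5 (Jack): course_id=2 -> matches History
  - enrollment 6 (Yara): course_id=NULL, no match -> kept with NULL
  - enrollment 7 (Eli): course_id=1 -> matches Discrete Math
All 7 rows appear; 2 have NULL course.

SQL:
SELECT a.student, b.title AS course
FROM enrollments a
LEFT JOIN courses b ON a.course_id = b.id

Result:
student | course       
--------+--------------
Tina    | Biology      
Pete    | Physics      
Sam     | Physics      
Fiona   | NULL         
Jack    | History      
Yara    | NULL         
Eli     | Discrete Math


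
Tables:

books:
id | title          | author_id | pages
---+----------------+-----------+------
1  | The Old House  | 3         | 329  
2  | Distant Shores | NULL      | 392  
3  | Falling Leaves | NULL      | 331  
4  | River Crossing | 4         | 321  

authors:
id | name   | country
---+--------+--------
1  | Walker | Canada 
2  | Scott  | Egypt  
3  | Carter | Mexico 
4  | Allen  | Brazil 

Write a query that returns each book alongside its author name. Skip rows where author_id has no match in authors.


INNER JOIN keeps only books rows whose author_id matches an id in authors. Walk through each book:
  - book 1 (The Old House): author_id=3 -> matches Carter
  - book 2 (Distant Shores): author_id=NULL, no match -> dropped
  - book 3 (Falling Leaves): author_id=NULL, no match -> dropped
  - book 4 (River Crossing): author_id=4 -> matches Allen
So 2 of 4 rows are dropped.

SQL:
SELECT a.title, b.name AS author
FROM books a
INNER JOIN authors b ON a.author_id = b.id

Result:
title          | author
---------------+-------
The Old House  | Carter
River Crossing | Allen 


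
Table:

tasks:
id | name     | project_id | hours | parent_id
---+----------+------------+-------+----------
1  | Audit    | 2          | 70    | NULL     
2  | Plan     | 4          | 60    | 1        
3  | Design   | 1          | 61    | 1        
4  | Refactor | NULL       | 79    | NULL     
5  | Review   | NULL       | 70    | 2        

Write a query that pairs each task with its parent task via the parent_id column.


This is a self-join: tasks is joined to a second copy of itself, matching each row's parent_id to another row's id. Use LEFT JOIN so rows with parent_id=NULL are kept.
  - task 1 (Audit): parent_id=NULL -> NULL
  - task 2 (Plan): parent_id=1 -> Audit
  - task 3 (Design): parent_id=1 -> Audit
  - task 4 (Refactor): parent_id=NULL -> NULL
  - task 5 (Review): parent_id=2 -> Plan

SQL:
SELECT a.name AS item, b.name AS parent
FROM tasks a
LEFT JOIN tasks b ON a.parent_id = b.id

Result:
item     | parent
---------+-------
Audit    | NULL  
Plan     | Audit 
Design   | Audit 
Refactor | NULL  
Review   | Plan  


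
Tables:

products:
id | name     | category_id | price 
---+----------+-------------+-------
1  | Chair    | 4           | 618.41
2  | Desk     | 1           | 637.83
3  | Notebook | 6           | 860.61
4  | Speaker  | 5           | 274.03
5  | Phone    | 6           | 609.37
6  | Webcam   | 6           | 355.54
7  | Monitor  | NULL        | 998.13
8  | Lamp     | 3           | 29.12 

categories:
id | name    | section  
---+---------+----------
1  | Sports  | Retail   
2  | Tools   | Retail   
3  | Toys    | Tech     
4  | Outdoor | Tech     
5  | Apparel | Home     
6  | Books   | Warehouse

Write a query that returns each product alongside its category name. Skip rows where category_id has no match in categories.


INNER JOIN keeps only products rows whose category_id matches an id in categories. Walk through each product:
  - product 1 (Chair): category_id=4 -> matches Outdoor
  - product 2 (Desk): category_id=1 -> matches Sports
  - product 3 (Notebook): category_id=6 -> matches Books
  - product 4 (Speaker): category_id=5 -> matches Apparel
  - product 5 (Phone): category_id=6 -> matches Books
  - product 6 (Webcam): category_id=6 -> matches Books
  - product 7 (Monitor): category_id=NULL, no match -> dropped
  - product 8 (Lamp): category_id=3 -> matches Toys
So 1 of 8 rows is dropped.

SQL:
SELECT a.name, b.name AS category
FROM products a
INNER JOIN categories b ON a.category_id = b.id

Result:
name     | category
---------+---------
Chair    | Outdoor 
Desk     | Sports  
Notebook | Books   
Speaker  | Apparel 
Phone    | Books   
Webcam   | Books   
Lamp     | Toys    


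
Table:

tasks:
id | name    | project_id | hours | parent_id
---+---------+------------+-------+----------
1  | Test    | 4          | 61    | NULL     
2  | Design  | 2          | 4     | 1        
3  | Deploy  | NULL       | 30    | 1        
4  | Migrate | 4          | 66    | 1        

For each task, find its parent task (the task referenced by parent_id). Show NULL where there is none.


This is a self-join: tasks is joined to a second copy of itself, matching each row's parent_id to another row's id. Use LEFT JOIN so rows with parent_id=NULL are kept.
  - task 1 (Test): parent_id=NULL -> NULL
  - task 2 (Design): parent_id=1 -> Test
  - task 3 (Deploy): parent_id=1 -> Test
  - task 4 (Migrate): parent_id=1 -> Test

SQL:
SELECT a.name AS item, b.name AS parent
FROM tasks a
LEFT JOIN tasks b ON a.parent_id = b.id

Result:
item    | parent
--------+-------
Test    | NULL  
Design  | Test  
Deploy  | Test  
Migrate | Test  


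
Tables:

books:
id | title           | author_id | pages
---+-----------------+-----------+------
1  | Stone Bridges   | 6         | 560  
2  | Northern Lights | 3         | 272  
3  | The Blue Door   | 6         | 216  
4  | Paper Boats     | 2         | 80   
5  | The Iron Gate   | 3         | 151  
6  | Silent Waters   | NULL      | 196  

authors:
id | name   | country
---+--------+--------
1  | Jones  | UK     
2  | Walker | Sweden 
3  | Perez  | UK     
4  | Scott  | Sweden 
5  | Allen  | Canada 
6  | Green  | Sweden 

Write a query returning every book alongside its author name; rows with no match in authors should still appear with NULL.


LEFT JOIN keeps every row from books (the left table); where author_id has no match in authors, the author columns become NULL. Walk through each book:
  - book 1 (Stone Bridges): author_id=6 -> matches Green
  - book 2 (Northern Lights): author_id=3 -> matches Perez
  - book 3 (The Blue Door): author_id=6 -> matches Green
  - book 4 (Paper Boats): author_id=2 -> matches Walker
  - book 5 (The Iron Gate): author_id=3 -> matches Perez
  - book 6 (Silent Waters): author_id=NULL, no match -> kept with NULL
All 6 rows appear; 1 has NULL author.

SQL:
SELECT a.title, b.name AS author
FROM books a
LEFT JOIN authors b ON a.author_id = b.id

Result:
title           | author
----------------+-------
Stone Bridges   | Green 
Northern Lights | Perez 
The Blue Door   | Green 
Paper Boats     | Walker
The Iron Gate   | Perez 
Silent Waters   | NULL  


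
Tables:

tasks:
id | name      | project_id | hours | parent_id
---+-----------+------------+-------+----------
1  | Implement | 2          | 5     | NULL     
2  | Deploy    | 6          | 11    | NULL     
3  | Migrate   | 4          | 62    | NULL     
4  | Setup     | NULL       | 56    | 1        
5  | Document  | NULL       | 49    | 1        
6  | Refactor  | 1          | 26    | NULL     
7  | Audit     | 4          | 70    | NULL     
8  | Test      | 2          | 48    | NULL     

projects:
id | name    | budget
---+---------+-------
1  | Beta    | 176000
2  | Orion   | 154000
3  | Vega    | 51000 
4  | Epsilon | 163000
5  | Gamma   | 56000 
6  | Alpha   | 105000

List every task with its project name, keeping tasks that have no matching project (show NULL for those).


LEFT JOIN keeps every row from tasks (the left table); where project_id has no match in projects, the project columns become NULL. Walk through each task:
  - task 1 (Implement): project_id=2 -> matches Orion
  - task 2 (Deploy): project_id=6 -> matches Alpha
  - task 3 (Migrate): project_id=4 -> matches Epsilon
  - task 4 (Setup): project_id=NULL, no match -> kept with NULL
  - task 5 (Document): project_id=NULL, no match -> kept with NULL
  - task 6 (Refactor): project_id=1 -> matches Beta
  - task 7 (Audit): project_id=4 -> matches Epsilon
  - task 8 (Test): project_id=2 -> matches Orion
All 8 rows appear; 2 have NULL project.

SQL:
SELECT a.name, b.name AS project
FROM tasks a
LEFT JOIN projects b ON a.project_id = b.id

Result:
name      | project
----------+--------
Implement | Orion  
Deploy    | Alpha  
Migrate   | Epsilon
Setup     | NULL   
Document  | NULL   
Refactor  | Beta   
Audit     | Epsilon
Test      | Orion  


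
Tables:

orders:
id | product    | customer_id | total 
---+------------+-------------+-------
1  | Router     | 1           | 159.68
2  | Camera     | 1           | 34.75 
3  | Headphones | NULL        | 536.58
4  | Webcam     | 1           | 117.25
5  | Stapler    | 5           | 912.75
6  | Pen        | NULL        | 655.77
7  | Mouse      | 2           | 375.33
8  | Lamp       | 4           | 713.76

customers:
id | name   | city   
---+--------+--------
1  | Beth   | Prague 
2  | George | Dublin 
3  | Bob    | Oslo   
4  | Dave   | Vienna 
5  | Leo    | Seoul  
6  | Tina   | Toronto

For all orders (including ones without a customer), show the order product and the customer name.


LEFT JOIN keeps every row from orders (the left table); where customer_id has no match in customers, the customer columns become NULL. Walk through each order:
  - order 1 (Router): customer_id=1 -> matches Beth
  - order 2 (Camera): customer_id=1 -> matches Beth
  - order 3 (Headphones): customer_id=NULL, no match -> kept with NULL
  - order 4 (Webcam): customer_id=1 -> matches Beth
  - order 5 (Stapler): customer_id=5 -> matches Leo
  - order 6 (Pen): customer_id=NULL, no match -> kept with NULL
  - order 7 (Mouse): customer_id=2 -> matches George
  - order 8 (Lamp): customer_id=4 -> matches Dave
All 8 rows appear; 2 have NULL customer.

SQL:
SELECT a.product, b.name AS customer
FROM orders a
LEFT JOIN customers b ON a.customer_id = b.id

Result:
product    | customer
-----------+---------
Router     | Beth    
Camera     | Beth    
Headphones | NULL    
Webcam     | Beth    
Stapler    | Leo     
Pen        | NULL    
Mouse      | George  
Lamp       | Dave    


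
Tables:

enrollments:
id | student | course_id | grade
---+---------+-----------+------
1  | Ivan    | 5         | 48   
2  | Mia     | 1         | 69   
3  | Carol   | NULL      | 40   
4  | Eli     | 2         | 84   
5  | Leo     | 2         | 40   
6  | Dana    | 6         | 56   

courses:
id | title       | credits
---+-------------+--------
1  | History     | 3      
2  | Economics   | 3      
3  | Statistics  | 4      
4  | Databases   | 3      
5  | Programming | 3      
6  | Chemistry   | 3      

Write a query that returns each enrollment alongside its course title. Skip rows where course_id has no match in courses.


INNER JOIN keeps only enrollments rows whose course_id matches an id in courses. Walk through each enrollment:
  - enrollment 1 (Ivan): course_id=5 -> matches Programming
  - enrollment 2 (Mia): course_id=1 -> matches History
  - enrollment 3 (Carol): course_id=NULL, no match -> dropped
  - enrollment 4 (Eli): course_id=2 -> matches Economics
  - enrollment 5 (Leo): course_id=2 -> matches Economics
  - enrollment 6 (Dana): course_id=6 -> matches Chemistry
So 1 of 6 rows is dropped.

SQL:
SELECT a.student, b.title AS course
FROM enrollments a
INNER JOIN courses b ON a.course_id = b.id

Result:
student | course     
--------+------------
Ivan    | Programming
Mia     | History    
Eli     | Economics  
Leo     | Economics  
Dana    | Chemistry  


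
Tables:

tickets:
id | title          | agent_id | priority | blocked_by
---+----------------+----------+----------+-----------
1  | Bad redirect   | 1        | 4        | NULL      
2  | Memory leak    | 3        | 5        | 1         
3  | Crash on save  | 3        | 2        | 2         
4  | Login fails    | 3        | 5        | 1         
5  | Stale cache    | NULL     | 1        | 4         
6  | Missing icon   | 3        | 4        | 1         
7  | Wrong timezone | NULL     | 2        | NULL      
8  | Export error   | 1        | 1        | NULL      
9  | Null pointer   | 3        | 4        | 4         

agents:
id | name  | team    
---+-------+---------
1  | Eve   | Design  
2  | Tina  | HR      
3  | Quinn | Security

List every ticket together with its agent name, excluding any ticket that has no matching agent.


INNER JOIN keeps only tickets rows whose agent_id matches an id in agents. Walk through each ticket:
  - ticket 1 (Bad redirect): agent_id=1 -> matches Eve
  - ticket 2 (Memory leak): agent_id=3 -> matches Quinn
  - ticket 3 (Crash on save): agent_id=3 -> matches Quinn
  - ticket 4 (Login fails): agent_id=3 -> matches Quinn
  - ticket 5 (Stale cache): agent_id=NULL, no match -> dropped
  - ticket 6 (Missing icon): agent_id=3 -> matches Quinn
  - ticket 7 (Wrong timezone): agent_id=NULL, no match -> dropped
  - ticket 8 (Export error): agent_id=1 -> matches Eve
  - ticket 9 (Null pointer): agent_id=3 -> matches Quinn
So 2 of 9 rows are dropped.

SQL:
SELECT a.title, b.name AS agent
FROM tickets a
INNER JOIN agents b ON a.agent_id = b.id

Result:
title         | agent
--------------+------
Bad redirect  | Eve  
Memory leak   | Quinn
Crash on save | Quinn
Login fails   | Quinn
Missing icon  | Quinn
Export error  | Eve  
Null pointer  | Quinn


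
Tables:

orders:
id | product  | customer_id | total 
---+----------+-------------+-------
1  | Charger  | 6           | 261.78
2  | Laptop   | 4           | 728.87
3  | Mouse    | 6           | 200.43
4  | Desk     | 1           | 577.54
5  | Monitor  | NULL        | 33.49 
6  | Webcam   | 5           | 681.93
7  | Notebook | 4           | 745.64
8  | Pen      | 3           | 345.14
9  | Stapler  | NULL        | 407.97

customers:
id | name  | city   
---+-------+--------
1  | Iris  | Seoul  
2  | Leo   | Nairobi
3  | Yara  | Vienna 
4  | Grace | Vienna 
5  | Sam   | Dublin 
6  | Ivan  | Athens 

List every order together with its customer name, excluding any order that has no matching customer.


INNER JOIN keeps only orders rows whose customer_id matches an id in customers. Walk through each order:
  - order 1 (Charger): customer_id=6 -> matches Ivan
  - order 2 (Laptop): customer_id=4 -> matches Grace
  - order 3 (Mouse): customer_id=6 -> matches Ivan
  - order 4 (Desk): customer_id=1 -> matches Iris
  - order 5 (Monitor): customer_id=NULL, no match -> dropped
  - order 6 (Webcam): customer_id=5 -> matches Sam
  - order 7 (Notebook): customer_id=4 -> matches Grace
  - order 8 (Pen): customer_id=3 -> matches Yara
  - order 9 (Stapler): customer_id=NULL, no match -> dropped
So 2 of 9 rows are dropped.

SQL:
SELECT a.product, b.name AS customer
FROM orders a
INNER JOIN customers b ON a.customer_id = b.id

Result:
product  | customer
---------+---------
Charger  | Ivan    
Laptop   | Grace   
Mouse    | Ivan    
Desk     | Iris    
Webcam   | Sam     
Notebook | Grace   
Pen      | Yara    


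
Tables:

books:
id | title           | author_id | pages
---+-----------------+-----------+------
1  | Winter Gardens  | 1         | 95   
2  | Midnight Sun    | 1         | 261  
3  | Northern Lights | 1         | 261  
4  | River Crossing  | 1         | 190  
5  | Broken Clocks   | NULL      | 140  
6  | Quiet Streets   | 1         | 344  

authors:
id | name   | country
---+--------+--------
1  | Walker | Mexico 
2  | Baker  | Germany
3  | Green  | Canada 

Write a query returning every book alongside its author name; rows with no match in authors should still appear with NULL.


LEFT JOIN keeps every row from books (the left table); where author_id has no match in authors, the author columns become NULL. Walk through each book:
  - book 1 (Winter Gardens): author_id=1 -> matches Walker
  - book 2 (Midnight Sun): author_id=1 -> matches Walker
  - book 3 (Northern Lights): author_id=1 -> matches Walker
  - book 4 (River Crossing): author_id=1 -> matches Walker
  - book 5 (Broken Clocks): author_id=NULL, no match -> kept with NULL
  - book 6 (Quiet Streets): author_id=1 -> matches Walker
All 6 rows appear; 1 has NULL author.

SQL:
SELECT a.title, b.name AS author
FROM books a
LEFT JOIN authors b ON a.author_id = b.id

Result:
title           | author
----------------+-------
Winter Gardens  | Walker
Midnight Sun    | Walker
Northern Lights | Walker
River Crossing  | Walker
Broken Clocks   | NULL  
Quiet Streets   | Walker


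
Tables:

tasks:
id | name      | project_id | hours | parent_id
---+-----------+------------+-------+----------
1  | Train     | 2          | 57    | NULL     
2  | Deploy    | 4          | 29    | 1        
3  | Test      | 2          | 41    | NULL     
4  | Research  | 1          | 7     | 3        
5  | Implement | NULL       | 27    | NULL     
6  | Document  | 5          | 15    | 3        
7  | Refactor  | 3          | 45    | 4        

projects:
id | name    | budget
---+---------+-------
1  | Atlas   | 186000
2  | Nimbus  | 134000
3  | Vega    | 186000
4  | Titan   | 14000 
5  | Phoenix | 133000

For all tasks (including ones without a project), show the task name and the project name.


LEFT JOIN keeps every row from tasks (the left table); where project_id has no match in projects, the project columns become NULL. Walk through each task:
  - task 1 (Train): project_id=2 -> matches Nimbus
  - task 2 (Deploy): project_id=4 -> matches Titan
  - task 3 (Test): project_id=2 -> matches Nimbus
  - task 4 (Research): project_id=1 -> matches Atlas
  - task 5 (Implement): project_id=NULL, no match -> kept with NULL
  - task 6 (Document): project_id=5 -> matches Phoenix
  - task 7 (Refactor): project_id=3 -> matches Vega
All 7 rows appear; 1 has NULL project.

SQL:
SELECT a.name, b.name AS project
FROM tasks a
LEFT JOIN projects b ON a.project_id = b.id

Result:
name      | project
----------+--------
Train     | Nimbus 
Deploy    | Titan  
Test      | Nimbus 
Research  | Atlas  
Implement | NULL   
Document  | Phoenix
Refactor  | Vega   


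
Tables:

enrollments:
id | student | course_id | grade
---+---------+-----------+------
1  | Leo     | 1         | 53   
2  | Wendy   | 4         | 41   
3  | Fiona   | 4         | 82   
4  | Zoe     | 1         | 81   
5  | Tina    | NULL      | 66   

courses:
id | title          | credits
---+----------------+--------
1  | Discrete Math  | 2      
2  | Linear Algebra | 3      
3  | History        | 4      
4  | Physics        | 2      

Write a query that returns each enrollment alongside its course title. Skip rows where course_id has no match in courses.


INNER JOIN keeps only enrollments rows whose course_id matches an id in courses. Walk through each enrollment:
  - enrollment 1 (Leo): course_id=1 -> matches Discrete Math
  - enrollment 2 (Wendy): course_id=4 -> matches Physics
  - enrollment 3 (Fiona): course_id=4 -> matches Physics
  - enrollment 4 (Zoe): course_id=1 -> matches Discrete Math
  - enrollment 5 (Tina): course_id=NULL, no match -> dropped
So 1 of 5 rows is dropped.

SQL:
SELECT a.student, b.title AS course
FROM enrollments a
INNER JOIN courses b ON a.course_id = b.id

Result:
student | course       
--------+--------------
Leo     | Discrete Math
Wendy   | Physics      
Fiona   | Physics      
Zoe     | Discrete Math


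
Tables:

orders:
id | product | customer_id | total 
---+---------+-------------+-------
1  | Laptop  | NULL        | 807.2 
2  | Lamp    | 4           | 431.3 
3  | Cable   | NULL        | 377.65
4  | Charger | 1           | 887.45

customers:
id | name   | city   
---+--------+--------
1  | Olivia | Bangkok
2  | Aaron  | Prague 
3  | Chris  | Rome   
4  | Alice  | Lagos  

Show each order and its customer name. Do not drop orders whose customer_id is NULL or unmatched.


LEFT JOIN keeps every row from orders (the left table); where customer_id has no match in customers, the customer columns become NULL. Walk through each order:
  - order 1 (Laptop): customer_id=NULL, no match -> kept with NULL
  - order 2 (Lamp): customer_id=4 -> matches Alice
  - order 3 (Cable): customer_id=NULL, no match -> kept with NULL
  - order 4 (Charger): customer_id=1 -> matches Olivia
All 4 rows appear; 2 have NULL customer.

SQL:
SELECT a.product, b.name AS customer
FROM orders a
LEFT JOIN customers b ON a.customer_id = b.id

Result:
product | customer
--------+---------
Laptop  | NULL    
Lamp    | Alice   
Cable   | NULL    
Charger | Olivia  


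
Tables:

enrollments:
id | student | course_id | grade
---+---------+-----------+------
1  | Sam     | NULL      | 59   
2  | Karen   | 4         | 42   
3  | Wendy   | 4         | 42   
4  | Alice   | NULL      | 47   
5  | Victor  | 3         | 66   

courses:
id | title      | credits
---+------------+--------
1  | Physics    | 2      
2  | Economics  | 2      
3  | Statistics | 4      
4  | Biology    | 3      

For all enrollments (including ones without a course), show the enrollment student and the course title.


LEFT JOIN keeps every row from enrollments (the left table); where course_id has no match in courses, the course columns become NULL. Walk through each enrollment:
  - enrollment 1 (Sam): course_id=NULL, no match -> kept with NULL
  - enrollment 2 (Karen): course_id=4 -> matches Biology
  - enrollment 3 (Wendy): course_id=4 -> matches Biology
  - enrollment 4 (Alice): course_id=NULL, no match -> kept with NULL
  - enrollment 5 (Victor): course_id=3 -> matches Statistics
All 5 rows appear; 2 have NULL course.

SQL:
SELECT a.student, b.title AS course
FROM enrollments a
LEFT JOIN courses b ON a.course_id = b.id

Result:
student | course    
--------+-----------
Sam     | NULL      
Karen   | Biology   
Wendy   | Biology   
Alice   | NULL      
Victor  | Statistics


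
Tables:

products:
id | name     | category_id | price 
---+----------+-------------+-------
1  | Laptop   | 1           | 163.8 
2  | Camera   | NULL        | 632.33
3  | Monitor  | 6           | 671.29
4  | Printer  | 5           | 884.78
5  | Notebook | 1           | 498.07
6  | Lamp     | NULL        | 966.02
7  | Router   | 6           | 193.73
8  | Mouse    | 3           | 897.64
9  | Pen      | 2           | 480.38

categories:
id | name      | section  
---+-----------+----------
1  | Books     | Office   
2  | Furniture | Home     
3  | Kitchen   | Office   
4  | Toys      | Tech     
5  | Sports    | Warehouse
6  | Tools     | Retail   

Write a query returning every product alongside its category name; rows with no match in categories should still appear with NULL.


LEFT JOIN keeps every row from products (the left table); where category_id has no match in categories, the category columns become NULL. Walk through each product:
  - product 1 (Laptop): category_id=1 -> matches Books
  - product 2 (Camera): category_id=NULL, no match -> kept with NULL
  - product 3 (Monitor): category_id=6 -> matches Tools
  - product 4 (Printer): category_id=5 -> matches Sports
  - product 5 (Notebook): category_id=1 -> matches Books
  - product 6 (Lamp): category_id=NULL, no match -> kept with NULL
  - product 7 (Router): category_id=6 -> matches Tools
  - product 8 (Mouse): category_id=3 -> matches Kitchen
  - product 9 (Pen): category_id=2 -> matches Furniture
All 9 rows appear; 2 have NULL category.

SQL:
SELECT a.name, b.name AS category
FROM products a
LEFT JOIN categories b ON a.category_id = b.id

Result:
name     | category 
---------+----------
Laptop   | Books    
Camera   | NULL     
Monitor  | Tools    
Printer  | Sports   
Notebook | Books    
Lamp     | NULL     
Router   | Tools    
Mouse    | Kitchen  
Pen      | Furniture


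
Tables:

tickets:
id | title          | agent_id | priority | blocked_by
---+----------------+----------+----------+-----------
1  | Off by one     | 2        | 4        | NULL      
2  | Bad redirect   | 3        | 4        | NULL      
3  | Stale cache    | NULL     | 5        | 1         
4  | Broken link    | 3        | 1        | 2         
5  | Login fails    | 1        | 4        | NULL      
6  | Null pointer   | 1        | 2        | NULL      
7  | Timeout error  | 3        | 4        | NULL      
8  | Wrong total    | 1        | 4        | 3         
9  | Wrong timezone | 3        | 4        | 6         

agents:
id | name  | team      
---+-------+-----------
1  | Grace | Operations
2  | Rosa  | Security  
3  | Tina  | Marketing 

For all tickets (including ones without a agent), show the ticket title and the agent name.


LEFT JOIN keeps every row from tickets (the left table); where agent_id has no match in agents, the agent columns become NULL. Walk through each ticket:
  - ticket 1 (Off by one): agent_id=2 -> matches Rosa
  - ticket 2 (Bad redirect): agent_id=3 -> matches Tina
  - ticket 3 (Stale cache): agent_id=NULL, no match -> kept with NULL
  - ticket 4 (Broken link): agent_id=3 -> matches Tina
  - ticket 5 (Login fails): agent_id=1 -> matches Grace
  - ticket 6 (Null pointer): agent_id=1 -> matches Grace
  - ticket 7 (Timeout error): agent_id=3 -> matches Tina
  - ticket 8 (Wrong total): agent_id=1 -> matches Grace
  - ticket 9 (Wrong timezone): agent_id=3 -> matches Tina
All 9 rows appear; 1 has NULL agent.

SQL:
SELECT a.title, b.name AS agent
FROM tickets a
LEFT JOIN agents b ON a.agent_id = b.id

Result:
title          | agent
---------------+------
Off by one     | Rosa 
Bad redirect   | Tina 
Stale cache    | NULL 
Broken link    | Tina 
Login fails    | Grace
Null pointer   | Grace
Timeout error  | Tina 
Wrong total    | Grace
Wrong timezone | Tina 


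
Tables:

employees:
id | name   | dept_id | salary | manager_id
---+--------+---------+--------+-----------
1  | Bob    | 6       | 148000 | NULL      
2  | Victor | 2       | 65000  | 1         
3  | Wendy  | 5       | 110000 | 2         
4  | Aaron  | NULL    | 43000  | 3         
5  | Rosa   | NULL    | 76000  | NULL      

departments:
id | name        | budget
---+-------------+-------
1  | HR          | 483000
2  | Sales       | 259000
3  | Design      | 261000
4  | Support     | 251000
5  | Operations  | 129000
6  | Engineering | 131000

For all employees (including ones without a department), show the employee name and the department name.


LEFT JOIN keeps every row from employees (the left table); where dept_id has no match in departments, the department columns become NULL. Walk through each employee:
  - employee 1 (Bob): dept_id=6 -> matches Engineering
  - employee 2 (Victor): dept_id=2 -> matches Sales
  - employee 3 (Wendy): dept_id=5 -> matches Operations
  - employee 4 (Aaron): dept_id=NULL, no match -> kept with NULL
  - employee 5 (Rosa): dept_id=NULL, no match -> kept with NULL
All 5 rows appear; 2 have NULL department.

SQL:
SELECT a.name, b.name AS department
FROM employees a
LEFT JOIN departments b ON a.dept_id = b.id

Result:
name   | department 
-------+------------
Bob    | Engineering
Victor | Sales      
Wendy  | Operations 
Aaron  | NULL       
Rosa   | NULL       


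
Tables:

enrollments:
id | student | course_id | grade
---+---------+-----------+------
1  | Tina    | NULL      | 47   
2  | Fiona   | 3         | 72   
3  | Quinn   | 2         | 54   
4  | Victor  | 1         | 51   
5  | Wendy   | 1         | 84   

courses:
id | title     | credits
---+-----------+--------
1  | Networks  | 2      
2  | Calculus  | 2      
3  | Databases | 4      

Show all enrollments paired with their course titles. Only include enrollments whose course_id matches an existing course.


INNER JOIN keeps only enrollments rows whose course_id matches an id in courses. Walk through each enrollment:
  - enrollment 1 (Tina): course_id=NULL, no match -> dropped
  - enrollment 2 (Fiona): course_id=3 -> matches Databases
  - enrollment 3 (Quinn): course_id=2 -> matches Calculus
  - enrollment 4 (Victor): course_id=1 -> matches Networks
  - enrollment 5 (Wendy): course_id=1 -> matches Networks
So 1 of 5 rows is dropped.

SQL:
SELECT a.student, b.title AS course
FROM enrollments a
INNER JOIN courses b ON a.course_id = b.id

Result:
student | course   
--------+----------
Fiona   | Databases
Quinn   | Calculus 
Victor  | Networks 
Wendy   | Networks 


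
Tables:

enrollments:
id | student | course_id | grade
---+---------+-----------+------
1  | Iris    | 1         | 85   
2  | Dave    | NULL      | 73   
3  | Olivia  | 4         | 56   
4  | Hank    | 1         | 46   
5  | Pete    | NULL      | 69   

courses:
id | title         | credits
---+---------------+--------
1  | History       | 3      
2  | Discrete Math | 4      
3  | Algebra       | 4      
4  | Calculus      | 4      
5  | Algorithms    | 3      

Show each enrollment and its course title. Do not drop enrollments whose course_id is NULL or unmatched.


LEFT JOIN keeps every row from enrollments (the left table); where course_id has no match in courses, the course columns become NULL. Walk through each enrollment:
  - enrollment 1 (Iris): course_id=1 -> matches History
  - enrollment 2 (Dave): course_id=NULL, no match -> kept with NULL
  - enrollment 3 (Olivia): course_id=4 -> matches Calculus
  - enrollment 4 (Hank): course_id=1 -> matches History
  - enrollment 5 (Pete): course_id=NULL, no match -> kept with NULL
All 5 rows appear; 2 have NULL course.

SQL:
SELECT a.student, b.title AS course
FROM enrollments a
LEFT JOIN courses b ON a.course_id = b.id

Result:
student | course  
--------+---------
Iris    | History 
Dave    | NULL    
Olivia  | Calculus
Hank    | History 
Pete    | NULL    


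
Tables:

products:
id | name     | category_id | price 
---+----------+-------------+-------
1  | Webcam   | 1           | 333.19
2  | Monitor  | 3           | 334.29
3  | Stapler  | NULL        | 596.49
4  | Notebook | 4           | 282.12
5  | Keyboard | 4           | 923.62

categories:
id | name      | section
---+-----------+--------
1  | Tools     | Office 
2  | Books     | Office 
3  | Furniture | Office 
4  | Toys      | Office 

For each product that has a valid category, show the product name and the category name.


INNER JOIN keeps only products rows whose category_id matches an id in categories. Walk through each product:
  - product 1 (Webcam): category_id=1 -> matches Tools
  - product 2 (Monitor): category_id=3 -> matches Furniture
  - product 3 (Stapler): category_id=NULL, no match -> dropped
  - product 4 (Notebook): category_id=4 -> matches Toys
  - product 5 (Keyboard): category_id=4 -> matches Toys
So 1 of 5 rows is dropped.

SQL:
SELECT a.name, b.name AS category
FROM products a
INNER JOIN categories b ON a.category_id = b.id

Result:
name     | category 
---------+----------
Webcam   | Tools    
Monitor  | Furniture
Notebook | Toys     
Keyboard | Toys     


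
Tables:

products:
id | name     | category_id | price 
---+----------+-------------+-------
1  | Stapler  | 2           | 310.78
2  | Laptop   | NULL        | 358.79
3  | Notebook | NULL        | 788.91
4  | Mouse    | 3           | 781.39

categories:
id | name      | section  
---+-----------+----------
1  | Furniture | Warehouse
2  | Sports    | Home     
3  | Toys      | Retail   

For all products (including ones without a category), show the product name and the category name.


LEFT JOIN keeps every row from products (the left table); where category_id has no match in categories, the category columns become NULL. Walk through each product:
  - product 1 (Stapler): category_id=2 -> matches Sports
  - product 2 (Laptop): category_id=NULL, no match -> kept with NULL
  - product 3 (Notebook): category_id=NULL, no match -> kept with NULL
  - product 4 (Mouse): category_id=3 -> matches Toys
All 4 rows appear; 2 have NULL category.

SQL:
SELECT a.name, b.name AS category
FROM products a
LEFT JOIN categories b ON a.category_id = b.id

Result:
name     | category
---------+---------
Stapler  | Sports  
Laptop   | NULL    
Notebook | NULL    
Mouse    | Toys    


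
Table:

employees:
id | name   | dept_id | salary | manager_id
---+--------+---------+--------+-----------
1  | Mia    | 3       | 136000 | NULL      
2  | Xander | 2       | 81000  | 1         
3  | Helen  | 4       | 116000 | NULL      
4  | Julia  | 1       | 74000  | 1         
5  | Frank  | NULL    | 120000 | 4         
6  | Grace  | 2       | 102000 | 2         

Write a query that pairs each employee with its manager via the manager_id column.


This is a self-join: employees is joined to a second copy of itself, matching each row's manager_id to another row's id. Use LEFT JOIN so rows with manager_id=NULL are kept.
  - employee 1 (Mia): manager_id=NULL -> NULL
  - employee 2 (Xander): manager_id=1 -> Mia
  - employee 3 (Helen): manager_id=NULL -> NULL
  - employee 4 (Julia): manager_id=1 -> Mia
  - employee 5 (Frank): manager_id=4 -> Julia
  - employee 6 (Grace): manager_id=2 -> Xander

SQL:
SELECT a.name AS item, b.name AS manager
FROM employees a
LEFT JOIN employees b ON a.manager_id = b.id

Result:
item   | manager
-------+--------
Mia    | NULL   
Xander | Mia    
Helen  | NULL   
Julia  | Mia    
Frank  | Julia  
Grace  | Xander 


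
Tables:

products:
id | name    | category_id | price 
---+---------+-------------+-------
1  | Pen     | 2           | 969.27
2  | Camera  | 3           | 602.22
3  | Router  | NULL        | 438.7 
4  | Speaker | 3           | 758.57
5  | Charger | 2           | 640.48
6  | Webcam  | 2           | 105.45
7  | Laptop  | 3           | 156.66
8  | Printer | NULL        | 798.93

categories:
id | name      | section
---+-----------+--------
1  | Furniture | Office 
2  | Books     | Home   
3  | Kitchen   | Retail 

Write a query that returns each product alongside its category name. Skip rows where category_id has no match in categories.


INNER JOIN keeps only products rows whose category_id matches an id in categories. Walk through each product:
  - product 1 (Pen): category_id=2 -> matches Books
  - product 2 (Camera): category_id=3 -> matches Kitchen
  - product 3 (Router): category_id=NULL, no match -> dropped
  - product 4 (Speaker): category_id=3 -> matches Kitchen
  - product 5 (Charger): category_id=2 -> matches Books
  - product 6 (Webcam): category_id=2 -> matches Books
  - product 7 (Laptop): category_id=3 -> matches Kitchen
  - product 8 (Printer): category_id=NULL, no match -> dropped
So 2 of 8 rows are dropped.

SQL:
SELECT a.name, b.name AS category
FROM products a
INNER JOIN categories b ON a.category_id = b.id

Result:
name    | category
--------+---------
Pen     | Books   
Camera  | Kitchen 
Speaker | Kitchen 
Charger | Books   
Webcam  | Books   
Laptop  | Kitchen 
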